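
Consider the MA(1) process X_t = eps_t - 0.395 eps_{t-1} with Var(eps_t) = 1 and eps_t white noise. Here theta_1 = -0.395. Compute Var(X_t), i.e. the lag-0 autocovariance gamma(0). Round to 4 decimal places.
\gamma(0) = 1.1560

For an MA(q) process X_t = eps_t + sum_i theta_i eps_{t-i} with
Var(eps_t) = sigma^2, the variance is
  gamma(0) = sigma^2 * (1 + sum_i theta_i^2).
  sum_i theta_i^2 = (-0.395)^2 = 0.156025.
  gamma(0) = 1 * (1 + 0.156025) = 1 * 1.156025 = 1.156025, which rounds to 1.1560.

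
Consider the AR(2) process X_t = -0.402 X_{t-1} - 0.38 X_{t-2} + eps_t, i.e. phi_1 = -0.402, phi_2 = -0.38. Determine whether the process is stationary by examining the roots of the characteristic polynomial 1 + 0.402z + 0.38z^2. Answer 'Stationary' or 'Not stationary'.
\text{Stationary}

The AR(p) characteristic polynomial is P(z) = 1 + 0.402z + 0.38z^2.
Stationarity requires all roots to lie outside the unit circle, i.e. |z| > 1 for every root.
Set 1 + (0.402) z + (0.38) z^2 = 0, i.e. a z^2 + b z + c = 0 with a = 0.38, b = 0.402, c = 1.
Discriminant D = b^2 - 4ac = (0.402)^2 - 4*(0.38)*1 = 0.161604 - (1.52) = -1.358396.
D < 0, so the roots are the complex-conjugate pair z = (-b +/- i sqrt(-D)) / (2a) = -0.5289 +/- 1.5336i.
For a conjugate pair |z|^2 = z * conj(z) = (product of roots) = c/a = 1/(0.38) = 2.631579, so |z| = sqrt(2.631579) = 1.6222 for both roots.
Moduli of all roots: 1.6222, 1.6222.
All moduli strictly greater than 1? Yes.
Verdict: Stationary.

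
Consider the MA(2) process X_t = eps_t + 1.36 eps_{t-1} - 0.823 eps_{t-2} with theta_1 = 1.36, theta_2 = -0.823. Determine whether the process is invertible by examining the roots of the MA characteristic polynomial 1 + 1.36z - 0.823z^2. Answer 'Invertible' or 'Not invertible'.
\text{Not invertible}

The MA(q) characteristic polynomial is P(z) = 1 + 1.36z - 0.823z^2.
Invertibility requires all roots to lie outside the unit circle, i.e. |z| > 1 for every root.
Set 1 + (1.36) z + (-0.823) z^2 = 0, i.e. a z^2 + b z + c = 0 with a = -0.823, b = 1.36, c = 1.
Discriminant D = b^2 - 4ac = (1.36)^2 - 4*(-0.823)*1 = 1.8496 - (-3.292) = 5.1416.
D >= 0, so the roots are real: z = (-b +/- sqrt(D)) / (2a) = (-1.36 +/- 2.26751) / (-1.646).
  z_1 = (-1.36 + 2.26751) / (-1.646) = -0.5513,   |z_1| = 0.5513.
  z_2 = (-1.36 - 2.26751) / (-1.646) = 2.2038,   |z_2| = 2.2038.
Moduli of all roots: 0.5513, 2.2038.
All moduli strictly greater than 1? No.
Verdict: Not invertible.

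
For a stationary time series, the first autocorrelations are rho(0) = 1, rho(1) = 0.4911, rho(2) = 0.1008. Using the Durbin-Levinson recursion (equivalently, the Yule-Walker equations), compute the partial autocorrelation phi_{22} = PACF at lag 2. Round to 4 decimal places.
\phi_{22} = -0.1850

The PACF at lag k is phi_{kk}, the last component of the solution
to the Yule-Walker system G_k phi = r_k where
  (G_k)_{ij} = rho(|i - j|), (r_k)_i = rho(i), i,j = 1..k.
Equivalently, Durbin-Levinson gives phi_{kk} iteratively:
  phi_{11} = rho(1)
  phi_{kk} = [rho(k) - sum_{j=1..k-1} phi_{k-1,j} rho(k-j)]
            / [1 - sum_{j=1..k-1} phi_{k-1,j} rho(j)],
  phi_{k,j} = phi_{k-1,j} - phi_{kk} phi_{k-1,k-j},  j = 1..k-1.
Step k = 1:
  phi_11 = rho(1) = 0.4911.
Step k = 2:
  phi_22 = [rho(2) - phi_11 rho(1)] / [1 - phi_11 rho(1)] = [0.1008 - (0.4911)(0.4911)] / [1 - (0.4911)(0.4911)]
         = -0.14037921 / 0.75882079 = -0.185.
Therefore phi_{22} = -0.1850.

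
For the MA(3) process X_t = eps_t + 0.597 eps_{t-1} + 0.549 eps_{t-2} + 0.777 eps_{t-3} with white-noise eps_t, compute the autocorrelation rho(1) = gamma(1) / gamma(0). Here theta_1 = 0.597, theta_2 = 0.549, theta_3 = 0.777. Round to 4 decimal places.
\rho(1) = 0.5975

For an MA(q) process with theta_0 = 1, the autocovariance is
  gamma(k) = sigma^2 * sum_{i=0..q-k} theta_i * theta_{i+k},
and rho(k) = gamma(k) / gamma(0). Sigma^2 cancels.
  numerator   = (1)*(0.597) + (0.597)*(0.549) + (0.549)*(0.777) = 1.351326.
  denominator = (1)^2 + (0.597)^2 + (0.549)^2 + (0.777)^2 = 2.261539.
  rho(1) = 1.351326 / 2.261539 = 0.5975.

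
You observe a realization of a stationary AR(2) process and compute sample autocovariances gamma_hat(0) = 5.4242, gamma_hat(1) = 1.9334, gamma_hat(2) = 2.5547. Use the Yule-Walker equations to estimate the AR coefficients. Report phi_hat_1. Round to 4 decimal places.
\hat\phi_{1} = 0.2160

The Yule-Walker equations for an AR(p) process read, in matrix form,
  Gamma_p phi = r_p,   with   (Gamma_p)_{ij} = gamma(|i - j|),
                       (r_p)_i = gamma(i),   i,j = 1..p.
Substitute the sample gammas (Toeplitz matrix and right-hand side of size 2):
  Gamma_p = [[5.4242, 1.9334], [1.9334, 5.4242]]
  r_p     = [1.9334, 2.5547]
Written out:
  5.4242 phi_1 + 1.9334 phi_2 = 1.9334
  1.9334 phi_1 + 5.4242 phi_2 = 2.5547
Solve by Cramer's rule:
  det = gamma(0)^2 - gamma(1)^2 = (5.4242)^2 - (1.9334)^2 = 29.42194564 - 3.73803556 = 25.68391008
  phi_hat_1 = [gamma(1) gamma(0) - gamma(1) gamma(2)] / det = [(1.9334)(5.4242) - (1.9334)(2.5547)] / 25.68391008 = 5.5478913 / 25.68391008 = 0.216
  phi_hat_2 = [gamma(0) gamma(2) - gamma(1)^2] / det = [(5.4242)(2.5547) - (1.9334)^2] / 25.68391008 = 10.11916818 / 25.68391008 = 0.394
So phi_hat = [0.2160, 0.3940].
Therefore phi_hat_1 = 0.2160.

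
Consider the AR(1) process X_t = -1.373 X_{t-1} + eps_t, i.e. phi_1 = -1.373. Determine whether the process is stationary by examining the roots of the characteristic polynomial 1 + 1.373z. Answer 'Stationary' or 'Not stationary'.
\text{Not stationary}

The AR(p) characteristic polynomial is P(z) = 1 + 1.373z.
Stationarity requires all roots to lie outside the unit circle, i.e. |z| > 1 for every root.
This is linear in z: 1 + (1.373) z = 0  =>  z = -1/(1.373) = -0.728332,  |z| = 0.728332.
Moduli of all roots: 0.7283.
All moduli strictly greater than 1? No.
Verdict: Not stationary.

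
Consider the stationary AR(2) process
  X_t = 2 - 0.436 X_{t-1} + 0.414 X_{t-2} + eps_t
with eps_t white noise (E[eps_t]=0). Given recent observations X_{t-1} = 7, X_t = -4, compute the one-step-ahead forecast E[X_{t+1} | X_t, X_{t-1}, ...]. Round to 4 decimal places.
E[X_{t+1} \mid \mathcal F_t] = 6.6420

For an AR(p) model X_t = c + sum_i phi_i X_{t-i} + eps_t, the
one-step-ahead conditional mean is
  E[X_{t+1} | X_t, ...] = c + sum_i phi_i X_{t+1-i}.
Substitute known values:
  E[X_{t+1} | ...] = 2 + (-0.436) * (-4) + (0.414) * (7)
                   = 6.6420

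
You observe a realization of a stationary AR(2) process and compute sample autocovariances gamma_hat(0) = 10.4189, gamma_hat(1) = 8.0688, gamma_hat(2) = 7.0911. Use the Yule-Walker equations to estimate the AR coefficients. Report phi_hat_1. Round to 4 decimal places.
\hat\phi_{1} = 0.6180

The Yule-Walker equations for an AR(p) process read, in matrix form,
  Gamma_p phi = r_p,   with   (Gamma_p)_{ij} = gamma(|i - j|),
                       (r_p)_i = gamma(i),   i,j = 1..p.
Substitute the sample gammas (Toeplitz matrix and right-hand side of size 2):
  Gamma_p = [[10.4189, 8.0688], [8.0688, 10.4189]]
  r_p     = [8.0688, 7.0911]
Written out:
  10.4189 phi_1 + 8.0688 phi_2 = 8.0688
  8.0688 phi_1 + 10.4189 phi_2 = 7.0911
Solve by Cramer's rule:
  det = gamma(0)^2 - gamma(1)^2 = (10.4189)^2 - (8.0688)^2 = 108.55347721 - 65.10553344 = 43.44794377
  phi_hat_1 = [gamma(1) gamma(0) - gamma(1) gamma(2)] / det = [(8.0688)(10.4189) - (8.0688)(7.0911)] / 43.44794377 = 26.85135264 / 43.44794377 = 0.618
  phi_hat_2 = [gamma(0) gamma(2) - gamma(1)^2] / det = [(10.4189)(7.0911) - (8.0688)^2] / 43.44794377 = 8.77592835 / 43.44794377 = 0.202
So phi_hat = [0.6180, 0.2020].
Therefore phi_hat_1 = 0.6180.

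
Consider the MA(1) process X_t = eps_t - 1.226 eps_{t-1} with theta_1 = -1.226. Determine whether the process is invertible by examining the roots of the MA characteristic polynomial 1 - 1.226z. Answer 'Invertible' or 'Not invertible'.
\text{Not invertible}

The MA(q) characteristic polynomial is P(z) = 1 - 1.226z.
Invertibility requires all roots to lie outside the unit circle, i.e. |z| > 1 for every root.
This is linear in z: 1 + (-1.226) z = 0  =>  z = -1/(-1.226) = 0.815661,  |z| = 0.815661.
Moduli of all roots: 0.8157.
All moduli strictly greater than 1? No.
Verdict: Not invertible.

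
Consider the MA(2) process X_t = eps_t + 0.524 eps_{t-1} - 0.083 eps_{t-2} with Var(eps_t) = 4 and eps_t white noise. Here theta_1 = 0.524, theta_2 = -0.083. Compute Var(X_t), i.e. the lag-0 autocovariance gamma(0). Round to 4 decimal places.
\gamma(0) = 5.1259

For an MA(q) process X_t = eps_t + sum_i theta_i eps_{t-i} with
Var(eps_t) = sigma^2, the variance is
  gamma(0) = sigma^2 * (1 + sum_i theta_i^2).
  sum_i theta_i^2 = (0.524)^2 + (-0.083)^2 = 0.274576 + 0.006889 = 0.281465.
  gamma(0) = 4 * (1 + 0.281465) = 4 * 1.281465 = 5.12586, which rounds to 5.1259.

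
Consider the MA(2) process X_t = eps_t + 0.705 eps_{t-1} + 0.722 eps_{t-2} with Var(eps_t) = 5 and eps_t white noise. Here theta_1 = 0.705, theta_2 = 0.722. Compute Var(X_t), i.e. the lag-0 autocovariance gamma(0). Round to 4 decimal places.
\gamma(0) = 10.0915

For an MA(q) process X_t = eps_t + sum_i theta_i eps_{t-i} with
Var(eps_t) = sigma^2, the variance is
  gamma(0) = sigma^2 * (1 + sum_i theta_i^2).
  sum_i theta_i^2 = (0.705)^2 + (0.722)^2 = 0.497025 + 0.521284 = 1.018309.
  gamma(0) = 5 * (1 + 1.018309) = 5 * 2.018309 = 10.091545, which rounds to 10.0915.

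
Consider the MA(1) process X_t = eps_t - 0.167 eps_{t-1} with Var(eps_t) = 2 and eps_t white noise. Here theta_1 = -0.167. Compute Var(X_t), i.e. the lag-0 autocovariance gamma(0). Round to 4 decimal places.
\gamma(0) = 2.0558

For an MA(q) process X_t = eps_t + sum_i theta_i eps_{t-i} with
Var(eps_t) = sigma^2, the variance is
  gamma(0) = sigma^2 * (1 + sum_i theta_i^2).
  sum_i theta_i^2 = (-0.167)^2 = 0.027889.
  gamma(0) = 2 * (1 + 0.027889) = 2 * 1.027889 = 2.055778, which rounds to 2.0558.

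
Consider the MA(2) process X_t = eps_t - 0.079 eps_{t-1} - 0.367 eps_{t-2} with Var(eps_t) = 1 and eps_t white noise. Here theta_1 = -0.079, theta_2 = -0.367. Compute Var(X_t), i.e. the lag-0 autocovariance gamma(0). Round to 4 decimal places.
\gamma(0) = 1.1409

For an MA(q) process X_t = eps_t + sum_i theta_i eps_{t-i} with
Var(eps_t) = sigma^2, the variance is
  gamma(0) = sigma^2 * (1 + sum_i theta_i^2).
  sum_i theta_i^2 = (-0.079)^2 + (-0.367)^2 = 0.006241 + 0.134689 = 0.14093.
  gamma(0) = 1 * (1 + 0.14093) = 1 * 1.14093 = 1.14093, which rounds to 1.1409.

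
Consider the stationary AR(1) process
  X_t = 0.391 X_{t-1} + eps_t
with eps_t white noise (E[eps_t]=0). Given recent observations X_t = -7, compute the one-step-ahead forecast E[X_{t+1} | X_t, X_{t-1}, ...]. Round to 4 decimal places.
E[X_{t+1} \mid \mathcal F_t] = -2.7370

For an AR(p) model X_t = c + sum_i phi_i X_{t-i} + eps_t, the
one-step-ahead conditional mean is
  E[X_{t+1} | X_t, ...] = c + sum_i phi_i X_{t+1-i}.
Substitute known values:
  E[X_{t+1} | ...] = (0.391) * (-7)
                   = -2.7370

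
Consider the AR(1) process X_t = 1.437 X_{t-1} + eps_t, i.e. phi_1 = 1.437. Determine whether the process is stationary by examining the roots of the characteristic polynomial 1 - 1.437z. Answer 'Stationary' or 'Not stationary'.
\text{Not stationary}

The AR(p) characteristic polynomial is P(z) = 1 - 1.437z.
Stationarity requires all roots to lie outside the unit circle, i.e. |z| > 1 for every root.
This is linear in z: 1 + (-1.437) z = 0  =>  z = -1/(-1.437) = 0.695894,  |z| = 0.695894.
Moduli of all roots: 0.6959.
All moduli strictly greater than 1? No.
Verdict: Not stationary.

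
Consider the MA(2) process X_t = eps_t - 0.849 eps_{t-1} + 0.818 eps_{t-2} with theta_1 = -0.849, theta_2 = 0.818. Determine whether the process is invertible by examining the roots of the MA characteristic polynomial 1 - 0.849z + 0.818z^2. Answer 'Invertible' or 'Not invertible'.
\text{Invertible}

The MA(q) characteristic polynomial is P(z) = 1 - 0.849z + 0.818z^2.
Invertibility requires all roots to lie outside the unit circle, i.e. |z| > 1 for every root.
Set 1 + (-0.849) z + (0.818) z^2 = 0, i.e. a z^2 + b z + c = 0 with a = 0.818, b = -0.849, c = 1.
Discriminant D = b^2 - 4ac = (-0.849)^2 - 4*(0.818)*1 = 0.720801 - (3.272) = -2.551199.
D < 0, so the roots are the complex-conjugate pair z = (-b +/- i sqrt(-D)) / (2a) = 0.5189 +/- 0.9763i.
For a conjugate pair |z|^2 = z * conj(z) = (product of roots) = c/a = 1/(0.818) = 1.222494, so |z| = sqrt(1.222494) = 1.1057 for both roots.
Moduli of all roots: 1.1057, 1.1057.
All moduli strictly greater than 1? Yes.
Verdict: Invertible.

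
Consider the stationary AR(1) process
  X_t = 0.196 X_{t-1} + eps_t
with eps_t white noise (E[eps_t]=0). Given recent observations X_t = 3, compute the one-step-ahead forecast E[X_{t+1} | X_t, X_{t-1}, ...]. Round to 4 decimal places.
E[X_{t+1} \mid \mathcal F_t] = 0.5880

For an AR(p) model X_t = c + sum_i phi_i X_{t-i} + eps_t, the
one-step-ahead conditional mean is
  E[X_{t+1} | X_t, ...] = c + sum_i phi_i X_{t+1-i}.
Substitute known values:
  E[X_{t+1} | ...] = (0.196) * (3)
                   = 0.5880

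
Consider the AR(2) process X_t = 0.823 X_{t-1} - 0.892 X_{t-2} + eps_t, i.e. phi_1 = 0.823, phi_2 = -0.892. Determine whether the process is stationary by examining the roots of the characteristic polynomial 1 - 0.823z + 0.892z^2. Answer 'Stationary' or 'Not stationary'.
\text{Stationary}

The AR(p) characteristic polynomial is P(z) = 1 - 0.823z + 0.892z^2.
Stationarity requires all roots to lie outside the unit circle, i.e. |z| > 1 for every root.
Set 1 + (-0.823) z + (0.892) z^2 = 0, i.e. a z^2 + b z + c = 0 with a = 0.892, b = -0.823, c = 1.
Discriminant D = b^2 - 4ac = (-0.823)^2 - 4*(0.892)*1 = 0.677329 - (3.568) = -2.890671.
D < 0, so the roots are the complex-conjugate pair z = (-b +/- i sqrt(-D)) / (2a) = 0.4613 +/- 0.953i.
For a conjugate pair |z|^2 = z * conj(z) = (product of roots) = c/a = 1/(0.892) = 1.121076, so |z| = sqrt(1.121076) = 1.0588 for both roots.
Moduli of all roots: 1.0588, 1.0588.
All moduli strictly greater than 1? Yes.
Verdict: Stationary.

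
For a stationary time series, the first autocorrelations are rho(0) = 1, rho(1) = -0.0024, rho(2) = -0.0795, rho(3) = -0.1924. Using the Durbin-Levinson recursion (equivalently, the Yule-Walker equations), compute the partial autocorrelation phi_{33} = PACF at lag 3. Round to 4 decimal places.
\phi_{33} = -0.1940

The PACF at lag k is phi_{kk}, the last component of the solution
to the Yule-Walker system G_k phi = r_k where
  (G_k)_{ij} = rho(|i - j|), (r_k)_i = rho(i), i,j = 1..k.
Equivalently, Durbin-Levinson gives phi_{kk} iteratively:
  phi_{11} = rho(1)
  phi_{kk} = [rho(k) - sum_{j=1..k-1} phi_{k-1,j} rho(k-j)]
            / [1 - sum_{j=1..k-1} phi_{k-1,j} rho(j)],
  phi_{k,j} = phi_{k-1,j} - phi_{kk} phi_{k-1,k-j},  j = 1..k-1.
Step k = 1:
  phi_11 = rho(1) = -0.0024.
Step k = 2:
  phi_22 = [rho(2) - phi_11 rho(1)] / [1 - phi_11 rho(1)] = [-0.0795 - (-0.0024)(-0.0024)] / [1 - (-0.0024)(-0.0024)]
         = -0.07950576 / 0.99999424 = -0.079506.
  Update: phi_21 = phi_11 - phi_22 phi_11 = -0.0024 - (-0.079506)(-0.0024) = -0.002591.
Step k = 3:
  phi_33 = [rho(3) - phi_21 rho(2) - phi_22 rho(1)] / [1 - phi_21 rho(1) - phi_22 rho(2)]
    numerator   = -0.1924 - (-0.002591)(-0.0795) - (-0.079506)(-0.0024) = -0.19279678
    denominator = 1 - (-0.002591)(-0.0024) - (-0.079506)(-0.0795) = 0.99367304
  phi_33 = -0.19279678 / 0.99367304 = -0.194.
Therefore phi_{33} = -0.1940.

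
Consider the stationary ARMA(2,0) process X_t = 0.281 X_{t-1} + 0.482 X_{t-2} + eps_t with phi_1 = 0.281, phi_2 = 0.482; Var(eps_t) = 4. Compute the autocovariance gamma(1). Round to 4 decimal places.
\gamma(1) = 4.0052

Multiply the model equation by X_{t-k} and take expectations. With theta_0 = psi_0 = 1 and psi_j the MA(infinity) weights, this gives
  gamma(k) - sum_i phi_i gamma(k-i) = c_k,
  c_k = sigma^2 * sum_{j=k..q} theta_j psi_{j-k}   (c_k = 0 for k > q),
using gamma(-m) = gamma(m).
Pure AR (q = 0): c_0 = sigma^2 = 4, c_k = 0 for k >= 1.
Equations for k = 0, 1, 2 (AR order 2, c_2 = 0):
  (E0) gamma(0) = phi_1 gamma(1) + phi_2 gamma(2) + c_0
  (E1) gamma(1) = phi_1 gamma(0) + phi_2 gamma(1) + c_1
  (E2) gamma(2) = phi_1 gamma(1) + phi_2 gamma(0)
From (E1): gamma(1) = A gamma(0) + B with
  A = phi_1 / (1 - phi_2) = 0.281 / 0.518 = 0.542471,   B = c_1 / (1 - phi_2) = 0 / 0.518 = 0.
Insert (E2) into (E0): gamma(0) (1 - phi_2^2) = phi_1 (1 + phi_2) gamma(1) + c_0.
  phi_1 (1 + phi_2) = (0.281)(1.482) = 0.416442,   1 - phi_2^2 = 0.767676.
Replace gamma(1) by A gamma(0) + B and collect gamma(0):
  gamma(0) [0.767676 - (0.416442)(0.542471)] = c_0 = 4
  gamma(0) * 0.541768 = 4
  gamma(0) = 4 / 0.541768 = 7.38323.
  gamma(1) = A gamma(0) = (0.542471)(7.38323) = 4.005189.
Therefore gamma(1) = 4.0052 (to 4 decimal places).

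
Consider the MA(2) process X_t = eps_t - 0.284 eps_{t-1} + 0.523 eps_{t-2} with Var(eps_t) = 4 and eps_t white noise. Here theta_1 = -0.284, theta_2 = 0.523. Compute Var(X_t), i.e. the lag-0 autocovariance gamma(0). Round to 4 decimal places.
\gamma(0) = 5.4167

For an MA(q) process X_t = eps_t + sum_i theta_i eps_{t-i} with
Var(eps_t) = sigma^2, the variance is
  gamma(0) = sigma^2 * (1 + sum_i theta_i^2).
  sum_i theta_i^2 = (-0.284)^2 + (0.523)^2 = 0.080656 + 0.273529 = 0.354185.
  gamma(0) = 4 * (1 + 0.354185) = 4 * 1.354185 = 5.41674, which rounds to 5.4167.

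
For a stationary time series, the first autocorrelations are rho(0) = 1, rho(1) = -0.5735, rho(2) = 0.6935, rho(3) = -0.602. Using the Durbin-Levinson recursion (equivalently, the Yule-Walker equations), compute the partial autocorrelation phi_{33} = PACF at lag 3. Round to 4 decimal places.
\phi_{33} = -0.2300

The PACF at lag k is phi_{kk}, the last component of the solution
to the Yule-Walker system G_k phi = r_k where
  (G_k)_{ij} = rho(|i - j|), (r_k)_i = rho(i), i,j = 1..k.
Equivalently, Durbin-Levinson gives phi_{kk} iteratively:
  phi_{11} = rho(1)
  phi_{kk} = [rho(k) - sum_{j=1..k-1} phi_{k-1,j} rho(k-j)]
            / [1 - sum_{j=1..k-1} phi_{k-1,j} rho(j)],
  phi_{k,j} = phi_{k-1,j} - phi_{kk} phi_{k-1,k-j},  j = 1..k-1.
Step k = 1:
  phi_11 = rho(1) = -0.5735.
Step k = 2:
  phi_22 = [rho(2) - phi_11 rho(1)] / [1 - phi_11 rho(1)] = [0.6935 - (-0.5735)(-0.5735)] / [1 - (-0.5735)(-0.5735)]
         = 0.36459775 / 0.67109775 = 0.543286.
  Update: phi_21 = phi_11 - phi_22 phi_11 = -0.5735 - (0.543286)(-0.5735) = -0.261926.
Step k = 3:
  phi_33 = [rho(3) - phi_21 rho(2) - phi_22 rho(1)] / [1 - phi_21 rho(1) - phi_22 rho(2)]
    numerator   = -0.602 - (-0.261926)(0.6935) - (0.543286)(-0.5735) = -0.10878023
    denominator = 1 - (-0.261926)(-0.5735) - (0.543286)(0.6935) = 0.47301704
  phi_33 = -0.10878023 / 0.47301704 = -0.23.
Therefore phi_{33} = -0.2300.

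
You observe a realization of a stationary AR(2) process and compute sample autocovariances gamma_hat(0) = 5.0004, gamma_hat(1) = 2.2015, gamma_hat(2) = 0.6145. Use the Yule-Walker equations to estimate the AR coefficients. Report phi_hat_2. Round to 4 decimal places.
\hat\phi_{2} = -0.0880

The Yule-Walker equations for an AR(p) process read, in matrix form,
  Gamma_p phi = r_p,   with   (Gamma_p)_{ij} = gamma(|i - j|),
                       (r_p)_i = gamma(i),   i,j = 1..p.
Substitute the sample gammas (Toeplitz matrix and right-hand side of size 2):
  Gamma_p = [[5.0004, 2.2015], [2.2015, 5.0004]]
  r_p     = [2.2015, 0.6145]
Written out:
  5.0004 phi_1 + 2.2015 phi_2 = 2.2015
  2.2015 phi_1 + 5.0004 phi_2 = 0.6145
Solve by Cramer's rule:
  det = gamma(0)^2 - gamma(1)^2 = (5.0004)^2 - (2.2015)^2 = 25.00400016 - 4.84660225 = 20.15739791
  phi_hat_1 = [gamma(1) gamma(0) - gamma(1) gamma(2)] / det = [(2.2015)(5.0004) - (2.2015)(0.6145)] / 20.15739791 = 9.65555885 / 20.15739791 = 0.479
  phi_hat_2 = [gamma(0) gamma(2) - gamma(1)^2] / det = [(5.0004)(0.6145) - (2.2015)^2] / 20.15739791 = -1.77385645 / 20.15739791 = -0.088
So phi_hat = [0.4790, -0.0880].
Therefore phi_hat_2 = -0.0880.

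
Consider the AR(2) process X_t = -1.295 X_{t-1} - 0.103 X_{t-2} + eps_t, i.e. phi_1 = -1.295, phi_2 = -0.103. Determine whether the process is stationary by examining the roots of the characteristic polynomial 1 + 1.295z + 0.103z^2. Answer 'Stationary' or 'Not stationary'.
\text{Not stationary}

The AR(p) characteristic polynomial is P(z) = 1 + 1.295z + 0.103z^2.
Stationarity requires all roots to lie outside the unit circle, i.e. |z| > 1 for every root.
Set 1 + (1.295) z + (0.103) z^2 = 0, i.e. a z^2 + b z + c = 0 with a = 0.103, b = 1.295, c = 1.
Discriminant D = b^2 - 4ac = (1.295)^2 - 4*(0.103)*1 = 1.677025 - (0.412) = 1.265025.
D >= 0, so the roots are real: z = (-b +/- sqrt(D)) / (2a) = (-1.295 +/- 1.124733) / (0.206).
  z_1 = (-1.295 + 1.124733) / (0.206) = -0.8265,   |z_1| = 0.8265.
  z_2 = (-1.295 - 1.124733) / (0.206) = -11.7463,   |z_2| = 11.7463.
Moduli of all roots: 0.8265, 11.7463.
All moduli strictly greater than 1? No.
Verdict: Not stationary.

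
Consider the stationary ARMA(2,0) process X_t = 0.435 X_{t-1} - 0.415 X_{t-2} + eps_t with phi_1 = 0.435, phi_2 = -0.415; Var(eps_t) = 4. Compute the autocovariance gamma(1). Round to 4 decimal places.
\gamma(1) = 1.6406

Multiply the model equation by X_{t-k} and take expectations. With theta_0 = psi_0 = 1 and psi_j the MA(infinity) weights, this gives
  gamma(k) - sum_i phi_i gamma(k-i) = c_k,
  c_k = sigma^2 * sum_{j=k..q} theta_j psi_{j-k}   (c_k = 0 for k > q),
using gamma(-m) = gamma(m).
Pure AR (q = 0): c_0 = sigma^2 = 4, c_k = 0 for k >= 1.
Equations for k = 0, 1, 2 (AR order 2, c_2 = 0):
  (E0) gamma(0) = phi_1 gamma(1) + phi_2 gamma(2) + c_0
  (E1) gamma(1) = phi_1 gamma(0) + phi_2 gamma(1) + c_1
  (E2) gamma(2) = phi_1 gamma(1) + phi_2 gamma(0)
From (E1): gamma(1) = A gamma(0) + B with
  A = phi_1 / (1 - phi_2) = 0.435 / 1.415 = 0.30742,   B = c_1 / (1 - phi_2) = 0 / 1.415 = 0.
Insert (E2) into (E0): gamma(0) (1 - phi_2^2) = phi_1 (1 + phi_2) gamma(1) + c_0.
  phi_1 (1 + phi_2) = (0.435)(0.585) = 0.254475,   1 - phi_2^2 = 0.827775.
Replace gamma(1) by A gamma(0) + B and collect gamma(0):
  gamma(0) [0.827775 - (0.254475)(0.30742)] = c_0 = 4
  gamma(0) * 0.749544 = 4
  gamma(0) = 4 / 0.749544 = 5.336577.
  gamma(1) = A gamma(0) = (0.30742)(5.336577) = 1.640573.
Therefore gamma(1) = 1.6406 (to 4 decimal places).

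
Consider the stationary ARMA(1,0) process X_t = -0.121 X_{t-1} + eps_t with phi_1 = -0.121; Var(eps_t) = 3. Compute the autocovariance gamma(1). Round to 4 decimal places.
\gamma(1) = -0.3684

Multiply the model equation by X_{t-k} and take expectations. With theta_0 = psi_0 = 1 and psi_j the MA(infinity) weights, this gives
  gamma(k) - sum_i phi_i gamma(k-i) = c_k,
  c_k = sigma^2 * sum_{j=k..q} theta_j psi_{j-k}   (c_k = 0 for k > q),
using gamma(-m) = gamma(m).
Pure AR (q = 0): c_0 = sigma^2 = 3, c_k = 0 for k >= 1.
Equations for k = 0 and k = 1 (AR order 1):
  gamma(0) = phi_1 gamma(1) + c_0
  gamma(1) = phi_1 gamma(0) + c_1
Substituting the second into the first: gamma(0) (1 - phi_1^2) = c_0 + phi_1 c_1, so
  gamma(0) = c_0 / (1 - phi_1^2) = 3 / (1 - (-0.121)^2) = 3 / 0.985359 = 3.044576.
  gamma(1) = phi_1 gamma(0) = (-0.121)(3.044576) = -0.368394.
Therefore gamma(1) = -0.3684 (to 4 decimal places).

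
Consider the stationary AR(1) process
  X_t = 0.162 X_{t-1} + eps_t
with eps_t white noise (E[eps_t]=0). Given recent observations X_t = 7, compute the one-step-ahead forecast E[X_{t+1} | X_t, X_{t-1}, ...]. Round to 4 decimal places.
E[X_{t+1} \mid \mathcal F_t] = 1.1340

For an AR(p) model X_t = c + sum_i phi_i X_{t-i} + eps_t, the
one-step-ahead conditional mean is
  E[X_{t+1} | X_t, ...] = c + sum_i phi_i X_{t+1-i}.
Substitute known values:
  E[X_{t+1} | ...] = (0.162) * (7)
                   = 1.1340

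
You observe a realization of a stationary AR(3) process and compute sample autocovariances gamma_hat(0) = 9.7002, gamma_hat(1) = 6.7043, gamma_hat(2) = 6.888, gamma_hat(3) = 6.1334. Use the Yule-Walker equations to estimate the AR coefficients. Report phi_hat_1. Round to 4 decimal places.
\hat\phi_{1} = 0.3280

The Yule-Walker equations for an AR(p) process read, in matrix form,
  Gamma_p phi = r_p,   with   (Gamma_p)_{ij} = gamma(|i - j|),
                       (r_p)_i = gamma(i),   i,j = 1..p.
Substitute the sample gammas (Toeplitz matrix and right-hand side of size 3):
  Gamma_p = [[9.7002, 6.7043, 6.888], [6.7043, 9.7002, 6.7043], [6.888, 6.7043, 9.7002]]
  r_p     = [6.7043, 6.888, 6.1334]
Written out (R1..R3):
  (R1) 9.7002 phi_1 + 6.7043 phi_2 + 6.888 phi_3 = 6.7043
  (R2) 6.7043 phi_1 + 9.7002 phi_2 + 6.7043 phi_3 = 6.888
  (R3) 6.888 phi_1 + 6.7043 phi_2 + 9.7002 phi_3 = 6.1334
Gaussian elimination:
  R2 <- R2 - (6.7043/9.7002) R1 = R2 - (0.691151) R1:  5.066518 phi_2 + 1.943654 phi_3 = 2.254318
  R3 <- R3 - (6.888/9.7002) R1 = R3 - (0.710088) R1:  1.943654 phi_2 + 4.809111 phi_3 = 1.372754
  R3 <- R3 - (1.943654/5.066518) R2 = R3 - (0.383627) R2:  4.063472 phi_3 = 0.507936
Back-substitution:
  phi_hat_3 = 0.507936 / 4.063472 = 0.125001
  phi_hat_2 = (2.254318 - (1.943654)(0.125001)) / 5.066518 = 0.396991
  phi_hat_1 = (6.7043 - (6.7043)(0.396991) - (6.888)(0.125001)) / 9.7002 = 0.328009
So phi_hat = [0.3280, 0.3970, 0.1250].
Therefore phi_hat_1 = 0.3280.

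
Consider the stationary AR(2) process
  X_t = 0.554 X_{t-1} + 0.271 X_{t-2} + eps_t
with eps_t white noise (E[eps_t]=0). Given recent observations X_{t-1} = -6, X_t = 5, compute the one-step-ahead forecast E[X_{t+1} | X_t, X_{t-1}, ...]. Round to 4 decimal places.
E[X_{t+1} \mid \mathcal F_t] = 1.1440

For an AR(p) model X_t = c + sum_i phi_i X_{t-i} + eps_t, the
one-step-ahead conditional mean is
  E[X_{t+1} | X_t, ...] = c + sum_i phi_i X_{t+1-i}.
Substitute known values:
  E[X_{t+1} | ...] = (0.554) * (5) + (0.271) * (-6)
                   = 1.1440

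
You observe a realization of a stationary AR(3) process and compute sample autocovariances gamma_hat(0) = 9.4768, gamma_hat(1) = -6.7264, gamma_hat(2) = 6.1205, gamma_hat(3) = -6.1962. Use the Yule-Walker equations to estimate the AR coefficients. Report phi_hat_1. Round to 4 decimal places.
\hat\phi_{1} = -0.4290

The Yule-Walker equations for an AR(p) process read, in matrix form,
  Gamma_p phi = r_p,   with   (Gamma_p)_{ij} = gamma(|i - j|),
                       (r_p)_i = gamma(i),   i,j = 1..p.
Substitute the sample gammas (Toeplitz matrix and right-hand side of size 3):
  Gamma_p = [[9.4768, -6.7264, 6.1205], [-6.7264, 9.4768, -6.7264], [6.1205, -6.7264, 9.4768]]
  r_p     = [-6.7264, 6.1205, -6.1962]
Written out (R1..R3):
  (R1) 9.4768 phi_1 - 6.7264 phi_2 + 6.1205 phi_3 = -6.7264
  (R2) -6.7264 phi_1 + 9.4768 phi_2 - 6.7264 phi_3 = 6.1205
  (R3) 6.1205 phi_1 - 6.7264 phi_2 + 9.4768 phi_3 = -6.1962
Gaussian elimination:
  R2 <- R2 - (-6.7264/9.4768) R1 = R2 - (-0.709775) R1:  4.702566 phi_2 - 2.382219 phi_3 = 1.346266
  R3 <- R3 - (6.1205/9.4768) R1 = R3 - (0.64584) R1:  -2.382219 phi_2 + 5.523934 phi_3 = -1.852019
  R3 <- R3 - (-2.382219/4.702566) R2 = R3 - (-0.506579) R2:  4.317153 phi_3 = -1.17003
Back-substitution:
  phi_hat_3 = -1.17003 / 4.317153 = -0.271019
  phi_hat_2 = (1.346266 - (-2.382219)(-0.271019)) / 4.702566 = 0.148991
  phi_hat_1 = (-6.7264 - (-6.7264)(0.148991) - (6.1205)(-0.271019)) / 9.4768 = -0.42899
So phi_hat = [-0.4290, 0.1490, -0.2710].
Therefore phi_hat_1 = -0.4290.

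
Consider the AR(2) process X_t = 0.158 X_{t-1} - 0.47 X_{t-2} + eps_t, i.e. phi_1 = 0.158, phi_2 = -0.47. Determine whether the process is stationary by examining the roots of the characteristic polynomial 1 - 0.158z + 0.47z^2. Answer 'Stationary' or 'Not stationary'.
\text{Stationary}

The AR(p) characteristic polynomial is P(z) = 1 - 0.158z + 0.47z^2.
Stationarity requires all roots to lie outside the unit circle, i.e. |z| > 1 for every root.
Set 1 + (-0.158) z + (0.47) z^2 = 0, i.e. a z^2 + b z + c = 0 with a = 0.47, b = -0.158, c = 1.
Discriminant D = b^2 - 4ac = (-0.158)^2 - 4*(0.47)*1 = 0.024964 - (1.88) = -1.855036.
D < 0, so the roots are the complex-conjugate pair z = (-b +/- i sqrt(-D)) / (2a) = 0.1681 +/- 1.4489i.
For a conjugate pair |z|^2 = z * conj(z) = (product of roots) = c/a = 1/(0.47) = 2.12766, so |z| = sqrt(2.12766) = 1.4586 for both roots.
Moduli of all roots: 1.4586, 1.4586.
All moduli strictly greater than 1? Yes.
Verdict: Stationary.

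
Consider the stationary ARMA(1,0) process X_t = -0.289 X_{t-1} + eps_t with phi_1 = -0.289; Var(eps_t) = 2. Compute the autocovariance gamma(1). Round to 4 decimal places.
\gamma(1) = -0.6307

Multiply the model equation by X_{t-k} and take expectations. With theta_0 = psi_0 = 1 and psi_j the MA(infinity) weights, this gives
  gamma(k) - sum_i phi_i gamma(k-i) = c_k,
  c_k = sigma^2 * sum_{j=k..q} theta_j psi_{j-k}   (c_k = 0 for k > q),
using gamma(-m) = gamma(m).
Pure AR (q = 0): c_0 = sigma^2 = 2, c_k = 0 for k >= 1.
Equations for k = 0 and k = 1 (AR order 1):
  gamma(0) = phi_1 gamma(1) + c_0
  gamma(1) = phi_1 gamma(0) + c_1
Substituting the second into the first: gamma(0) (1 - phi_1^2) = c_0 + phi_1 c_1, so
  gamma(0) = c_0 / (1 - phi_1^2) = 2 / (1 - (-0.289)^2) = 2 / 0.916479 = 2.182265.
  gamma(1) = phi_1 gamma(0) = (-0.289)(2.182265) = -0.630675.
Therefore gamma(1) = -0.6307 (to 4 decimal places).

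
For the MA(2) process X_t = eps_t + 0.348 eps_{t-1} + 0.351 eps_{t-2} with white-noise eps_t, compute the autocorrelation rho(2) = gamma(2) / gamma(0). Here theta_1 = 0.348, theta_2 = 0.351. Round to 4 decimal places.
\rho(2) = 0.2821

For an MA(q) process with theta_0 = 1, the autocovariance is
  gamma(k) = sigma^2 * sum_{i=0..q-k} theta_i * theta_{i+k},
and rho(k) = gamma(k) / gamma(0). Sigma^2 cancels.
  numerator   = (1)*(0.351) = 0.351.
  denominator = (1)^2 + (0.348)^2 + (0.351)^2 = 1.244305.
  rho(2) = 0.351 / 1.244305 = 0.2821.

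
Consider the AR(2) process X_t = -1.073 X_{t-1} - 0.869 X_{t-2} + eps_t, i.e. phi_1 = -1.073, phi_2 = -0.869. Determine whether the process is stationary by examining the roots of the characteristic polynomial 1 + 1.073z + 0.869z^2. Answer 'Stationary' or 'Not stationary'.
\text{Stationary}

The AR(p) characteristic polynomial is P(z) = 1 + 1.073z + 0.869z^2.
Stationarity requires all roots to lie outside the unit circle, i.e. |z| > 1 for every root.
Set 1 + (1.073) z + (0.869) z^2 = 0, i.e. a z^2 + b z + c = 0 with a = 0.869, b = 1.073, c = 1.
Discriminant D = b^2 - 4ac = (1.073)^2 - 4*(0.869)*1 = 1.151329 - (3.476) = -2.324671.
D < 0, so the roots are the complex-conjugate pair z = (-b +/- i sqrt(-D)) / (2a) = -0.6174 +/- 0.8773i.
For a conjugate pair |z|^2 = z * conj(z) = (product of roots) = c/a = 1/(0.869) = 1.150748, so |z| = sqrt(1.150748) = 1.0727 for both roots.
Moduli of all roots: 1.0727, 1.0727.
All moduli strictly greater than 1? Yes.
Verdict: Stationary.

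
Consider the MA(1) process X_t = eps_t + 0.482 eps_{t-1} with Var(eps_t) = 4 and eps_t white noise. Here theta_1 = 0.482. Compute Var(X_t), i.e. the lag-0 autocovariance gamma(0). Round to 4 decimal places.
\gamma(0) = 4.9293

For an MA(q) process X_t = eps_t + sum_i theta_i eps_{t-i} with
Var(eps_t) = sigma^2, the variance is
  gamma(0) = sigma^2 * (1 + sum_i theta_i^2).
  sum_i theta_i^2 = (0.482)^2 = 0.232324.
  gamma(0) = 4 * (1 + 0.232324) = 4 * 1.232324 = 4.929296, which rounds to 4.9293.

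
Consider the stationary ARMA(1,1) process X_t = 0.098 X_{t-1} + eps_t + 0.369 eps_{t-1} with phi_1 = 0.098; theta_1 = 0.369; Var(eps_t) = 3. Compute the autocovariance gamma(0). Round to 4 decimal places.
\gamma(0) = 3.6606

Multiply the model equation by X_{t-k} and take expectations. With theta_0 = psi_0 = 1 and psi_j the MA(infinity) weights, this gives
  gamma(k) - sum_i phi_i gamma(k-i) = c_k,
  c_k = sigma^2 * sum_{j=k..q} theta_j psi_{j-k}   (c_k = 0 for k > q),
using gamma(-m) = gamma(m).
psi-weights needed (psi_j = theta_j + sum_i phi_i psi_{j-i}):
  psi_1 = theta_1 + phi_1 = 0.369 + (0.098) = 0.467
Right-hand sides:
  c_0 = sigma^2 (1 + theta_1 psi_1) = 3 * (1 + (0.369)(0.467)) = 3 * 1.172323 = 3.516969
  c_1 = sigma^2 theta_1 = 3 * (0.369) = 1.107
  c_2 = 0
Equations for k = 0 and k = 1 (AR order 1):
  gamma(0) = phi_1 gamma(1) + c_0
  gamma(1) = phi_1 gamma(0) + c_1
Substituting the second into the first: gamma(0) (1 - phi_1^2) = c_0 + phi_1 c_1, so
  gamma(0) = (c_0 + phi_1 c_1) / (1 - phi_1^2) = (3.516969 + (0.098)(1.107)) / (1 - (0.098)^2) = 3.625455 / 0.990396 = 3.660612.
Therefore gamma(0) = 3.6606 (to 4 decimal places).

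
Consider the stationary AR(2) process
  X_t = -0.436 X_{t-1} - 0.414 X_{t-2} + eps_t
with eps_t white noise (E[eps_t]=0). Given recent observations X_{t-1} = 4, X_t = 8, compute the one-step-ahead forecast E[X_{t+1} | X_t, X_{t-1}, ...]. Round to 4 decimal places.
E[X_{t+1} \mid \mathcal F_t] = -5.1440

For an AR(p) model X_t = c + sum_i phi_i X_{t-i} + eps_t, the
one-step-ahead conditional mean is
  E[X_{t+1} | X_t, ...] = c + sum_i phi_i X_{t+1-i}.
Substitute known values:
  E[X_{t+1} | ...] = (-0.436) * (8) + (-0.414) * (4)
                   = -5.1440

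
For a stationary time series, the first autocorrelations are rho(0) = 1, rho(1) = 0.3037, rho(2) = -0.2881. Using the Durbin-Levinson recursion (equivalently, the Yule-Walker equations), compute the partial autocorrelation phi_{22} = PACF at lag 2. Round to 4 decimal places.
\phi_{22} = -0.4190

The PACF at lag k is phi_{kk}, the last component of the solution
to the Yule-Walker system G_k phi = r_k where
  (G_k)_{ij} = rho(|i - j|), (r_k)_i = rho(i), i,j = 1..k.
Equivalently, Durbin-Levinson gives phi_{kk} iteratively:
  phi_{11} = rho(1)
  phi_{kk} = [rho(k) - sum_{j=1..k-1} phi_{k-1,j} rho(k-j)]
            / [1 - sum_{j=1..k-1} phi_{k-1,j} rho(j)],
  phi_{k,j} = phi_{k-1,j} - phi_{kk} phi_{k-1,k-j},  j = 1..k-1.
Step k = 1:
  phi_11 = rho(1) = 0.3037.
Step k = 2:
  phi_22 = [rho(2) - phi_11 rho(1)] / [1 - phi_11 rho(1)] = [-0.2881 - (0.3037)(0.3037)] / [1 - (0.3037)(0.3037)]
         = -0.38033369 / 0.90776631 = -0.419.
Therefore phi_{22} = -0.4190.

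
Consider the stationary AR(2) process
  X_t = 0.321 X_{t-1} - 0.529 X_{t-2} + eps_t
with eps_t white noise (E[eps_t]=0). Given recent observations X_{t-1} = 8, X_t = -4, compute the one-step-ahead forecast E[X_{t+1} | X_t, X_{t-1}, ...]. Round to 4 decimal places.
E[X_{t+1} \mid \mathcal F_t] = -5.5160

For an AR(p) model X_t = c + sum_i phi_i X_{t-i} + eps_t, the
one-step-ahead conditional mean is
  E[X_{t+1} | X_t, ...] = c + sum_i phi_i X_{t+1-i}.
Substitute known values:
  E[X_{t+1} | ...] = (0.321) * (-4) + (-0.529) * (8)
                   = -5.5160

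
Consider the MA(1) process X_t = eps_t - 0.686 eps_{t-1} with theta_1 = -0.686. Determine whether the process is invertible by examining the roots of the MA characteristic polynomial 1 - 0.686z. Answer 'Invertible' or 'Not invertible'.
\text{Invertible}

The MA(q) characteristic polynomial is P(z) = 1 - 0.686z.
Invertibility requires all roots to lie outside the unit circle, i.e. |z| > 1 for every root.
This is linear in z: 1 + (-0.686) z = 0  =>  z = -1/(-0.686) = 1.457726,  |z| = 1.457726.
Moduli of all roots: 1.4577.
All moduli strictly greater than 1? Yes.
Verdict: Invertible.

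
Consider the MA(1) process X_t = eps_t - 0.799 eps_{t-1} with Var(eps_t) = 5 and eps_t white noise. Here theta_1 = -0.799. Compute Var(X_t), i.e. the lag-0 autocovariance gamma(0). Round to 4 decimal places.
\gamma(0) = 8.1920

For an MA(q) process X_t = eps_t + sum_i theta_i eps_{t-i} with
Var(eps_t) = sigma^2, the variance is
  gamma(0) = sigma^2 * (1 + sum_i theta_i^2).
  sum_i theta_i^2 = (-0.799)^2 = 0.638401.
  gamma(0) = 5 * (1 + 0.638401) = 5 * 1.638401 = 8.192005, which rounds to 8.1920.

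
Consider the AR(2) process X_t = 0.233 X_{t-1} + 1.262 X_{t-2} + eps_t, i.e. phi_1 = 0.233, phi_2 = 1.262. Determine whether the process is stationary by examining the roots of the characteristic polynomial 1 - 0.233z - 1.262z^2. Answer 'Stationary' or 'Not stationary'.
\text{Not stationary}

The AR(p) characteristic polynomial is P(z) = 1 - 0.233z - 1.262z^2.
Stationarity requires all roots to lie outside the unit circle, i.e. |z| > 1 for every root.
Set 1 + (-0.233) z + (-1.262) z^2 = 0, i.e. a z^2 + b z + c = 0 with a = -1.262, b = -0.233, c = 1.
Discriminant D = b^2 - 4ac = (-0.233)^2 - 4*(-1.262)*1 = 0.054289 - (-5.048) = 5.102289.
D >= 0, so the roots are real: z = (-b +/- sqrt(D)) / (2a) = (0.233 +/- 2.258825) / (-2.524).
  z_1 = (0.233 + 2.258825) / (-2.524) = -0.9873,   |z_1| = 0.9873.
  z_2 = (0.233 - 2.258825) / (-2.524) = 0.8026,   |z_2| = 0.8026.
Moduli of all roots: 0.9873, 0.8026.
All moduli strictly greater than 1? No.
Verdict: Not stationary.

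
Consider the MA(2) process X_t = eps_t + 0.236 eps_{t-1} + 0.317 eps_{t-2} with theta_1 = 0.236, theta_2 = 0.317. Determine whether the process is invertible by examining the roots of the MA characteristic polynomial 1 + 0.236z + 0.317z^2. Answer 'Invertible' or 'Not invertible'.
\text{Invertible}

The MA(q) characteristic polynomial is P(z) = 1 + 0.236z + 0.317z^2.
Invertibility requires all roots to lie outside the unit circle, i.e. |z| > 1 for every root.
Set 1 + (0.236) z + (0.317) z^2 = 0, i.e. a z^2 + b z + c = 0 with a = 0.317, b = 0.236, c = 1.
Discriminant D = b^2 - 4ac = (0.236)^2 - 4*(0.317)*1 = 0.055696 - (1.268) = -1.212304.
D < 0, so the roots are the complex-conjugate pair z = (-b +/- i sqrt(-D)) / (2a) = -0.3722 +/- 1.7367i.
For a conjugate pair |z|^2 = z * conj(z) = (product of roots) = c/a = 1/(0.317) = 3.154574, so |z| = sqrt(3.154574) = 1.7761 for both roots.
Moduli of all roots: 1.7761, 1.7761.
All moduli strictly greater than 1? Yes.
Verdict: Invertible.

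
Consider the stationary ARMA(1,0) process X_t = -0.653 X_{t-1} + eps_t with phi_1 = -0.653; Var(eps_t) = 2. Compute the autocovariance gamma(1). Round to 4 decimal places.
\gamma(1) = -2.2769

Multiply the model equation by X_{t-k} and take expectations. With theta_0 = psi_0 = 1 and psi_j the MA(infinity) weights, this gives
  gamma(k) - sum_i phi_i gamma(k-i) = c_k,
  c_k = sigma^2 * sum_{j=k..q} theta_j psi_{j-k}   (c_k = 0 for k > q),
using gamma(-m) = gamma(m).
Pure AR (q = 0): c_0 = sigma^2 = 2, c_k = 0 for k >= 1.
Equations for k = 0 and k = 1 (AR order 1):
  gamma(0) = phi_1 gamma(1) + c_0
  gamma(1) = phi_1 gamma(0) + c_1
Substituting the second into the first: gamma(0) (1 - phi_1^2) = c_0 + phi_1 c_1, so
  gamma(0) = c_0 / (1 - phi_1^2) = 2 / (1 - (-0.653)^2) = 2 / 0.573591 = 3.486805.
  gamma(1) = phi_1 gamma(0) = (-0.653)(3.486805) = -2.276884.
Therefore gamma(1) = -2.2769 (to 4 decimal places).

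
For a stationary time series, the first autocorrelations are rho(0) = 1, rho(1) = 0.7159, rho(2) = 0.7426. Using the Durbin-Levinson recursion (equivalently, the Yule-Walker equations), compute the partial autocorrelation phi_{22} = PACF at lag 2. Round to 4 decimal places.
\phi_{22} = 0.4720

The PACF at lag k is phi_{kk}, the last component of the solution
to the Yule-Walker system G_k phi = r_k where
  (G_k)_{ij} = rho(|i - j|), (r_k)_i = rho(i), i,j = 1..k.
Equivalently, Durbin-Levinson gives phi_{kk} iteratively:
  phi_{11} = rho(1)
  phi_{kk} = [rho(k) - sum_{j=1..k-1} phi_{k-1,j} rho(k-j)]
            / [1 - sum_{j=1..k-1} phi_{k-1,j} rho(j)],
  phi_{k,j} = phi_{k-1,j} - phi_{kk} phi_{k-1,k-j},  j = 1..k-1.
Step k = 1:
  phi_11 = rho(1) = 0.7159.
Step k = 2:
  phi_22 = [rho(2) - phi_11 rho(1)] / [1 - phi_11 rho(1)] = [0.7426 - (0.7159)(0.7159)] / [1 - (0.7159)(0.7159)]
         = 0.23008719 / 0.48748719 = 0.472.
Therefore phi_{22} = 0.4720.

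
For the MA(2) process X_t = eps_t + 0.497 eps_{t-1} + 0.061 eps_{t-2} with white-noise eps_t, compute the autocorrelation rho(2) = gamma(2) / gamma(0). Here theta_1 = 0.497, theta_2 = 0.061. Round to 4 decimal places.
\rho(2) = 0.0488

For an MA(q) process with theta_0 = 1, the autocovariance is
  gamma(k) = sigma^2 * sum_{i=0..q-k} theta_i * theta_{i+k},
and rho(k) = gamma(k) / gamma(0). Sigma^2 cancels.
  numerator   = (1)*(0.061) = 0.061.
  denominator = (1)^2 + (0.497)^2 + (0.061)^2 = 1.25073.
  rho(2) = 0.061 / 1.25073 = 0.0488.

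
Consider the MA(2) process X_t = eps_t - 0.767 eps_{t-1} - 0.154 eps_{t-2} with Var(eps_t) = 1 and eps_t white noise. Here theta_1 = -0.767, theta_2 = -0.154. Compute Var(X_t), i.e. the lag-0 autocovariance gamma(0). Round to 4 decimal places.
\gamma(0) = 1.6120

For an MA(q) process X_t = eps_t + sum_i theta_i eps_{t-i} with
Var(eps_t) = sigma^2, the variance is
  gamma(0) = sigma^2 * (1 + sum_i theta_i^2).
  sum_i theta_i^2 = (-0.767)^2 + (-0.154)^2 = 0.588289 + 0.023716 = 0.612005.
  gamma(0) = 1 * (1 + 0.612005) = 1 * 1.612005 = 1.612005, which rounds to 1.6120.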